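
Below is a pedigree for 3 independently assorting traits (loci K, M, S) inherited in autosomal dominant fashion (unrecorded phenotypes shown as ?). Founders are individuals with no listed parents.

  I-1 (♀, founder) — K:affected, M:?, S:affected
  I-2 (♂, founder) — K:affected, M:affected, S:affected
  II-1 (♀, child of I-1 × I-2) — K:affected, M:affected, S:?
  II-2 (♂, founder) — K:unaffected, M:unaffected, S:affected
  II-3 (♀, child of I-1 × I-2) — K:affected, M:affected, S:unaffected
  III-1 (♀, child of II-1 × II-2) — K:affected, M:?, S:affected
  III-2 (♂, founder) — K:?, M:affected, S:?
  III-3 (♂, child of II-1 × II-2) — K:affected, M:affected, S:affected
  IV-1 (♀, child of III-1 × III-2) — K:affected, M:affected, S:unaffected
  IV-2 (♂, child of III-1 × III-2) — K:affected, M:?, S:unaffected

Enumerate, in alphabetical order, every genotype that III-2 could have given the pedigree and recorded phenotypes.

K/I-1 aff ·: Kk|KK
K/I-2 aff ·: Kk|KK
K/II-1 aff I-1×I-2: Kk|KK
K/II-2 un ·: kk
K/II-3 aff I-1×I-2: Kk|KK
K/III-1 aff II-1×II-2: Kk
K/III-2 ? ·: kk|Kk|KK
K/III-3 aff II-1×II-2: Kk
K/IV-1 aff III-1×III-2: Kk|KK
K/IV-2 aff III-1×III-2: Kk|KK
⇒ K over [I-1,I-2,II-1,II-2,II-3,III-1,III-2,III-3,IV-1,IV-2]: 117 consistent
M/I-1 ? ·: mm|Mm|MM
M/I-2 aff ·: Mm|MM
M/II-1 aff I-1×I-2: Mm|MM
M/II-2 un ·: mm
M/II-3 aff I-1×I-2: Mm|MM
M/III-1 ? II-1×II-2: mm|Mm
M/III-2 aff ·: Mm|MM
M/III-3 aff II-1×II-2: Mm
M/IV-1 aff III-1×III-2: Mm|MM
M/IV-2 ? III-1×III-2: mm|Mm|MM
⇒ M over [I-1,I-2,II-1,II-2,II-3,III-1,III-2,III-3,IV-1,IV-2]: 174 consistent
S/I-1 aff ·: Ss
S/I-2 aff ·: Ss
S/II-1 ? I-1×I-2: ss|Ss|SS
S/II-2 aff ·: Ss|SS
S/II-3 un I-1×I-2: ss
S/III-1 aff II-1×II-2: Ss
S/III-2 ? ·: ss|Ss
S/III-3 aff II-1×II-2: Ss|SS
S/IV-1 un III-1×III-2: ss
S/IV-2 un III-1×III-2: ss
⇒ S over [I-1,I-2,II-1,II-2,II-3,III-1,III-2,III-3,IV-1,IV-2]: 16 consistent

III-2 ∈ {KK MM Ss, KK MM ss, KK Mm Ss, KK Mm ss, Kk MM Ss, Kk MM ss, Kk Mm Ss, Kk Mm ss, kk MM Ss, kk MM ss, kk Mm Ss, kk Mm ss}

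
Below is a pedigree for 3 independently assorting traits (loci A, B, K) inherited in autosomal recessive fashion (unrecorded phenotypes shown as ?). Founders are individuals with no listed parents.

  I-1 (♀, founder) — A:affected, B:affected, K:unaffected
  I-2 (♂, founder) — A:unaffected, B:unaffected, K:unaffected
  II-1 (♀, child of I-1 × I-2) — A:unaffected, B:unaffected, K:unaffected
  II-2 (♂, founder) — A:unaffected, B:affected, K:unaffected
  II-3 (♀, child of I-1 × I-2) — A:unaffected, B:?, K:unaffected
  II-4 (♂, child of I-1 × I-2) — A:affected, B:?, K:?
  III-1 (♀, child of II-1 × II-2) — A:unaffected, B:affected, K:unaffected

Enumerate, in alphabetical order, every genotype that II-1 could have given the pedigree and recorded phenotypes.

II-1 ∈ {Aa Bb KK, Aa Bb Kk}

A/I-1 aff ·: aa
A/I-2 un ·: Aa
A/II-1 un I-1×I-2: Aa
A/II-2 un ·: AA|Aa
A/II-3 un I-1×I-2: Aa
A/II-4 aff I-1×I-2: aa
A/III-1 un II-1×II-2: AA|Aa
⇒ A over [I-1,I-2,II-1,II-2,II-3,II-4,III-1]: 4 consistent
B/I-1 aff ·: bb
B/I-2 un ·: BB|Bb
B/II-1 un I-1×I-2: Bb
B/II-2 aff ·: bb
B/II-3 ? I-1×I-2: Bb|bb
B/II-4 ? I-1×I-2: Bb|bb
B/III-1 aff II-1×II-2: bb
⇒ B over [I-1,I-2,II-1,II-2,II-3,II-4,III-1]: 5 consistent
K/I-1 un ·: KK|Kk
K/I-2 un ·: KK|Kk
K/II-1 un I-1×I-2: KK|Kk
K/II-2 un ·: KK|Kk
K/II-3 un I-1×I-2: KK|Kk
K/II-4 ? I-1×I-2: KK|Kk|kk
K/III-1 un II-1×II-2: KK|Kk
⇒ K over [I-1,I-2,II-1,II-2,II-3,II-4,III-1]: 101 consistent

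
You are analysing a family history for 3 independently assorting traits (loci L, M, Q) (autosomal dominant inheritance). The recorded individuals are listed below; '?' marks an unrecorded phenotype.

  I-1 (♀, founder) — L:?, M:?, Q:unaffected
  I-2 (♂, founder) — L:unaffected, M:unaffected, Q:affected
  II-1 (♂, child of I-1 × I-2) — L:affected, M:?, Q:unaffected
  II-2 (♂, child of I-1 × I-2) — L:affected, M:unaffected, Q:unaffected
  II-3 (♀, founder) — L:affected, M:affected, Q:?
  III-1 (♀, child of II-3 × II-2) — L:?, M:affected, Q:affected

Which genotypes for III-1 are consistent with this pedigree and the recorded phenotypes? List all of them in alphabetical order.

III-1 ∈ {LL Mm Qq, Ll Mm Qq, ll Mm Qq}

L/I-1 ? ·: Ll|LL
L/I-2 un ·: ll
L/II-1 aff I-1×I-2: Ll
L/II-2 aff I-1×I-2: Ll
L/II-3 aff ·: Ll|LL
L/III-1 ? II-3×II-2: ll|Ll|LL
⇒ L over [I-1,I-2,II-1,II-2,II-3,III-1]: 10 consistent
M/I-1 ? ·: mm|Mm
M/I-2 un ·: mm
M/II-1 ? I-1×I-2: mm|Mm
M/II-2 un I-1×I-2: mm
M/II-3 aff ·: Mm|MM
M/III-1 aff II-3×II-2: Mm
⇒ M over [I-1,I-2,II-1,II-2,II-3,III-1]: 6 consistent
Q/I-1 un ·: qq
Q/I-2 aff ·: Qq
Q/II-1 un I-1×I-2: qq
Q/II-2 un I-1×I-2: qq
Q/II-3 ? ·: Qq|QQ
Q/III-1 aff II-3×II-2: Qq
⇒ Q over [I-1,I-2,II-1,II-2,II-3,III-1]: 2 consistent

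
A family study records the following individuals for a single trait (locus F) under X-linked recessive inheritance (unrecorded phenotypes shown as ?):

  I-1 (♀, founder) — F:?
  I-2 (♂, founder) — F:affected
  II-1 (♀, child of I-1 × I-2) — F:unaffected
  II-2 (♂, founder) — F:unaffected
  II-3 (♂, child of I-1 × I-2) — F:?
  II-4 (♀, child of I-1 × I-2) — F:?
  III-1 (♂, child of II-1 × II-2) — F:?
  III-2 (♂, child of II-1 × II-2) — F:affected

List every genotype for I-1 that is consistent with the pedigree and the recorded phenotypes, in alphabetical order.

I-1 ∈ {X^FX^F, X^FX^f}

F/I-1 ? ·: X^FX^F|X^FX^f
F/I-2 aff ·: X^fY
F/II-1 un I-1×I-2: X^FX^f
F/II-2 un ·: X^FY
F/II-3 ? I-1×I-2: X^FY|X^fY
F/II-4 ? I-1×I-2: X^FX^f|X^fX^f
F/III-1 ? II-1×II-2: X^FY|X^fY
F/III-2 aff II-1×II-2: X^fY
⇒ F over [I-1,I-2,II-1,II-2,II-3,II-4,III-1,III-2]: 10 consistent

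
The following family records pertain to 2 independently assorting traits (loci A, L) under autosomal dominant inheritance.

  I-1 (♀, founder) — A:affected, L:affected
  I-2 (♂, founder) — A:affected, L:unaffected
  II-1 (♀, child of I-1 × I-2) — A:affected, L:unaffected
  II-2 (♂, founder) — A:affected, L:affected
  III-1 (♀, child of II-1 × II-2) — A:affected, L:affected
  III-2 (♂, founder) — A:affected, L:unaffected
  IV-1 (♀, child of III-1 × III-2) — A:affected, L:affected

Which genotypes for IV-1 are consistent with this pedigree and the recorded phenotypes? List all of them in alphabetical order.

A/I-1 aff ·: Aa|AA
A/I-2 aff ·: Aa|AA
A/II-1 aff I-1×I-2: Aa|AA
A/II-2 aff ·: Aa|AA
A/III-1 aff II-1×II-2: Aa|AA
A/III-2 aff ·: Aa|AA
A/IV-1 aff III-1×III-2: Aa|AA
⇒ A over [I-1,I-2,II-1,II-2,III-1,III-2,IV-1]: 82 consistent
L/I-1 aff ·: Ll
L/I-2 un ·: ll
L/II-1 un I-1×I-2: ll
L/II-2 aff ·: Ll|LL
L/III-1 aff II-1×II-2: Ll
L/III-2 un ·: ll
L/IV-1 aff III-1×III-2: Ll
⇒ L over [I-1,I-2,II-1,II-2,III-1,III-2,IV-1]: 2 consistent

IV-1 ∈ {AA Ll, Aa Ll}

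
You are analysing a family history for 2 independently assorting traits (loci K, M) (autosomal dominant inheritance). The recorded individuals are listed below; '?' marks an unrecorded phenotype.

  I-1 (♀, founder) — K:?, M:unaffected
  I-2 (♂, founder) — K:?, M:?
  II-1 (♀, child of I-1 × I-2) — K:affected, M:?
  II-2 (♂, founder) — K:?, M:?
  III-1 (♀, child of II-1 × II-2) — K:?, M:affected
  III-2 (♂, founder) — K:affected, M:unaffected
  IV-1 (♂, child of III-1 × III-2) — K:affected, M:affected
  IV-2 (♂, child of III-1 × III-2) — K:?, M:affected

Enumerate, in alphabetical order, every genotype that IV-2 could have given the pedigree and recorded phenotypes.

K/I-1 ? ·: kk|Kk|KK
K/I-2 ? ·: kk|Kk|KK
K/II-1 aff I-1×I-2: Kk|KK
K/II-2 ? ·: kk|Kk|KK
K/III-1 ? II-1×II-2: kk|Kk|KK
K/III-2 aff ·: Kk|KK
K/IV-1 aff III-1×III-2: Kk|KK
K/IV-2 ? III-1×III-2: kk|Kk|KK
⇒ K over [I-1,I-2,II-1,II-2,III-1,III-2,IV-1,IV-2]: 442 consistent
M/I-1 un ·: mm
M/I-2 ? ·: mm|Mm|MM
M/II-1 ? I-1×I-2: mm|Mm
M/II-2 ? ·: mm|Mm|MM
M/III-1 aff II-1×II-2: Mm|MM
M/III-2 un ·: mm
M/IV-1 aff III-1×III-2: Mm
M/IV-2 aff III-1×III-2: Mm
⇒ M over [I-1,I-2,II-1,II-2,III-1,III-2,IV-1,IV-2]: 14 consistent

IV-2 ∈ {KK Mm, Kk Mm, kk Mm}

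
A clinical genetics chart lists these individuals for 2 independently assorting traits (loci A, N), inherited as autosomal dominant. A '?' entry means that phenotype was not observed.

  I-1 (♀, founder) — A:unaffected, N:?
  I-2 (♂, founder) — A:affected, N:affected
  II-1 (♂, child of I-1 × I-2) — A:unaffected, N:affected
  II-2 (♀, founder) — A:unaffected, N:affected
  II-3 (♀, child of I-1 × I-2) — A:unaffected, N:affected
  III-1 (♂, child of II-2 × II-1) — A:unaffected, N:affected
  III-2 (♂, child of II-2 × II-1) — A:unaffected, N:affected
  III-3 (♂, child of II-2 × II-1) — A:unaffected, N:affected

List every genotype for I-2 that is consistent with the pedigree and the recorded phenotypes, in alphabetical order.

A/I-1 un ·: aa
A/I-2 aff ·: Aa
A/II-1 un I-1×I-2: aa
A/II-2 un ·: aa
A/II-3 un I-1×I-2: aa
A/III-1 un II-2×II-1: aa
A/III-2 un II-2×II-1: aa
A/III-3 un II-2×II-1: aa
⇒ A over [I-1,I-2,II-1,II-2,II-3,III-1,III-2,III-3]: 1 consistent
N/I-1 ? ·: nn|Nn|NN
N/I-2 aff ·: Nn|NN
N/II-1 aff I-1×I-2: Nn|NN
N/II-2 aff ·: Nn|NN
N/II-3 aff I-1×I-2: Nn|NN
N/III-1 aff II-2×II-1: Nn|NN
N/III-2 aff II-2×II-1: Nn|NN
N/III-3 aff II-2×II-1: Nn|NN
⇒ N over [I-1,I-2,II-1,II-2,II-3,III-1,III-2,III-3]: 191 consistent

I-2 ∈ {Aa NN, Aa Nn}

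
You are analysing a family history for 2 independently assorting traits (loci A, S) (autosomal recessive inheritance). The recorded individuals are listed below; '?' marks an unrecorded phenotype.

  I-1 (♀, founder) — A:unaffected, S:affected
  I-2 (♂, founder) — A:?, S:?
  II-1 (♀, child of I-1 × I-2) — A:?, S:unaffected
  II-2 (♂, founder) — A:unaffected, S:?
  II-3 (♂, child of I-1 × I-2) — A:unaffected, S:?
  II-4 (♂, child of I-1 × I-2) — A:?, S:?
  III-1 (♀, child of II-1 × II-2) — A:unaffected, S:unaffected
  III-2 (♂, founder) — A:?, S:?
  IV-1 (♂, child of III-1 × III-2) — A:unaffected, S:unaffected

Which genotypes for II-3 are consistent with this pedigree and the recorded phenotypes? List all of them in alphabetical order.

A/I-1 un ·: AA|Aa
A/I-2 ? ·: AA|Aa|aa
A/II-1 ? I-1×I-2: AA|Aa|aa
A/II-2 un ·: AA|Aa
A/II-3 un I-1×I-2: AA|Aa
A/II-4 ? I-1×I-2: AA|Aa|aa
A/III-1 un II-1×II-2: AA|Aa
A/III-2 ? ·: AA|Aa|aa
A/IV-1 un III-1×III-2: AA|Aa
⇒ A over [I-1,I-2,II-1,II-2,II-3,II-4,III-1,III-2,IV-1]: 581 consistent
S/I-1 aff ·: ss
S/I-2 ? ·: SS|Ss
S/II-1 un I-1×I-2: Ss
S/II-2 ? ·: SS|Ss|ss
S/II-3 ? I-1×I-2: Ss|ss
S/II-4 ? I-1×I-2: Ss|ss
S/III-1 un II-1×II-2: SS|Ss
S/III-2 ? ·: SS|Ss|ss
S/IV-1 un III-1×III-2: SS|Ss
⇒ S over [I-1,I-2,II-1,II-2,II-3,II-4,III-1,III-2,IV-1]: 115 consistent

II-3 ∈ {AA Ss, AA ss, Aa Ss, Aa ss}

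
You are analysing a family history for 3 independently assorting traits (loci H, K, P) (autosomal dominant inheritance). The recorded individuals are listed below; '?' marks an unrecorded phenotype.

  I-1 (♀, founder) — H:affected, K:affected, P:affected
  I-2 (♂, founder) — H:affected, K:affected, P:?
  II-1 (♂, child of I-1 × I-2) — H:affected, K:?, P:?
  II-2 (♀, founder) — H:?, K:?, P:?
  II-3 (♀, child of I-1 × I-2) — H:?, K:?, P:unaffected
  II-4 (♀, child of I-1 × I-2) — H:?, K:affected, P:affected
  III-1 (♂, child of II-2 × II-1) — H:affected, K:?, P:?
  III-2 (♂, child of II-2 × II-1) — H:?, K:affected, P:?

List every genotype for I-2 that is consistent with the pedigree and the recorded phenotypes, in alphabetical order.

H/I-1 aff ·: Hh|HH
H/I-2 aff ·: Hh|HH
H/II-1 aff I-1×I-2: Hh|HH
H/II-2 ? ·: hh|Hh|HH
H/II-3 ? I-1×I-2: hh|Hh|HH
H/II-4 ? I-1×I-2: hh|Hh|HH
H/III-1 aff II-2×II-1: Hh|HH
H/III-2 ? II-2×II-1: hh|Hh|HH
⇒ H over [I-1,I-2,II-1,II-2,II-3,II-4,III-1,III-2]: 312 consistent
K/I-1 aff ·: Kk|KK
K/I-2 aff ·: Kk|KK
K/II-1 ? I-1×I-2: kk|Kk|KK
K/II-2 ? ·: kk|Kk|KK
K/II-3 ? I-1×I-2: kk|Kk|KK
K/II-4 aff I-1×I-2: Kk|KK
K/III-1 ? II-2×II-1: kk|Kk|KK
K/III-2 aff II-2×II-1: Kk|KK
⇒ K over [I-1,I-2,II-1,II-2,II-3,II-4,III-1,III-2]: 276 consistent
P/I-1 aff ·: Pp
P/I-2 ? ·: pp|Pp
P/II-1 ? I-1×I-2: pp|Pp|PP
P/II-2 ? ·: pp|Pp|PP
P/II-3 un I-1×I-2: pp
P/II-4 aff I-1×I-2: Pp|PP
P/III-1 ? II-2×II-1: pp|Pp|PP
P/III-2 ? II-2×II-1: pp|Pp|PP
⇒ P over [I-1,I-2,II-1,II-2,II-3,II-4,III-1,III-2]: 81 consistent

I-2 ∈ {HH KK Pp, HH KK pp, HH Kk Pp, HH Kk pp, Hh KK Pp, Hh KK pp, Hh Kk Pp, Hh Kk pp}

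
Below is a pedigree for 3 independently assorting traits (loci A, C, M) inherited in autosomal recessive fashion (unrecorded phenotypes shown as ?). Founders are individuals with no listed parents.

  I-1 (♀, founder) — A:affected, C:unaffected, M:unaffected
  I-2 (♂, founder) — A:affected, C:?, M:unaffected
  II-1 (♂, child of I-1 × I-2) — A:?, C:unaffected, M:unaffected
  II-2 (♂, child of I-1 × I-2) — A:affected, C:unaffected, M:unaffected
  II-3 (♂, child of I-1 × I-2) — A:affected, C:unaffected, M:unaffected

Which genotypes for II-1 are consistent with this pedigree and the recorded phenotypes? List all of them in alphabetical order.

A/I-1 aff ·: aa
A/I-2 aff ·: aa
A/II-1 ? I-1×I-2: aa
A/II-2 aff I-1×I-2: aa
A/II-3 aff I-1×I-2: aa
⇒ A over [I-1,I-2,II-1,II-2,II-3]: 1 consistent
C/I-1 un ·: CC|Cc
C/I-2 ? ·: CC|Cc|cc
C/II-1 un I-1×I-2: CC|Cc
C/II-2 un I-1×I-2: CC|Cc
C/II-3 un I-1×I-2: CC|Cc
⇒ C over [I-1,I-2,II-1,II-2,II-3]: 27 consistent
M/I-1 un ·: MM|Mm
M/I-2 un ·: MM|Mm
M/II-1 un I-1×I-2: MM|Mm
M/II-2 un I-1×I-2: MM|Mm
M/II-3 un I-1×I-2: MM|Mm
⇒ M over [I-1,I-2,II-1,II-2,II-3]: 25 consistent

II-1 ∈ {aa CC MM, aa CC Mm, aa Cc MM, aa Cc Mm}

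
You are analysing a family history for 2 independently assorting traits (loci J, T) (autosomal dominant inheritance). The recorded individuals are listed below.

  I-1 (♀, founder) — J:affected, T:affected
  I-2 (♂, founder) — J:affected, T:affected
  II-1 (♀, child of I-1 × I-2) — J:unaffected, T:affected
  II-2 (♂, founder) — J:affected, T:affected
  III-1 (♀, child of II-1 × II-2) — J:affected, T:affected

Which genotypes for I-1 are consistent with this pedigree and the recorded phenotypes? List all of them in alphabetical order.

J/I-1 aff ·: Jj
J/I-2 aff ·: Jj
J/II-1 un I-1×I-2: jj
J/II-2 aff ·: Jj|JJ
J/III-1 aff II-1×II-2: Jj
⇒ J over [I-1,I-2,II-1,II-2,III-1]: 2 consistent
T/I-1 aff ·: Tt|TT
T/I-2 aff ·: Tt|TT
T/II-1 aff I-1×I-2: Tt|TT
T/II-2 aff ·: Tt|TT
T/III-1 aff II-1×II-2: Tt|TT
⇒ T over [I-1,I-2,II-1,II-2,III-1]: 24 consistent

I-1 ∈ {Jj TT, Jj Tt}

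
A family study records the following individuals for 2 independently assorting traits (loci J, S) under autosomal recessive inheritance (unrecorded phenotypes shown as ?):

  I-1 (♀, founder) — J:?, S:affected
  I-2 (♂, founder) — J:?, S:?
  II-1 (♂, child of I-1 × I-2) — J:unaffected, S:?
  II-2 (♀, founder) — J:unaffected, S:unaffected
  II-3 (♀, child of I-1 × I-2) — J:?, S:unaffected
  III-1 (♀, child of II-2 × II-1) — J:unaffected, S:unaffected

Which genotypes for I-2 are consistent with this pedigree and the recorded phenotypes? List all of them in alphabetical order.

I-2 ∈ {JJ SS, JJ Ss, Jj SS, Jj Ss, jj SS, jj Ss}

J/I-1 ? ·: JJ|Jj|jj
J/I-2 ? ·: JJ|Jj|jj
J/II-1 un I-1×I-2: JJ|Jj
J/II-2 un ·: JJ|Jj
J/II-3 ? I-1×I-2: JJ|Jj|jj
J/III-1 un II-2×II-1: JJ|Jj
⇒ J over [I-1,I-2,II-1,II-2,II-3,III-1]: 76 consistent
S/I-1 aff ·: ss
S/I-2 ? ·: SS|Ss
S/II-1 ? I-1×I-2: Ss|ss
S/II-2 un ·: SS|Ss
S/II-3 un I-1×I-2: Ss
S/III-1 un II-2×II-1: SS|Ss
⇒ S over [I-1,I-2,II-1,II-2,II-3,III-1]: 10 consistent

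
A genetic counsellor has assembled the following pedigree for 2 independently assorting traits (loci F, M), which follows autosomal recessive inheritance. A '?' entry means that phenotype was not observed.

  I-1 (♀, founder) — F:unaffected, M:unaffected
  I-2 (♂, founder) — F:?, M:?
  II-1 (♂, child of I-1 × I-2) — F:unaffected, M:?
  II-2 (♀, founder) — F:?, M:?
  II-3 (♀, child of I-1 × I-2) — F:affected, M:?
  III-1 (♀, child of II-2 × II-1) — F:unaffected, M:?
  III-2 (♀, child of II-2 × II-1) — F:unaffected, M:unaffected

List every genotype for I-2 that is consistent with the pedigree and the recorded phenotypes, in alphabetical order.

F/I-1 un ·: Ff
F/I-2 ? ·: Ff|ff
F/II-1 un I-1×I-2: FF|Ff
F/II-2 ? ·: FF|Ff|ff
F/II-3 aff I-1×I-2: ff
F/III-1 un II-2×II-1: FF|Ff
F/III-2 un II-2×II-1: FF|Ff
⇒ F over [I-1,I-2,II-1,II-2,II-3,III-1,III-2]: 24 consistent
M/I-1 un ·: MM|Mm
M/I-2 ? ·: MM|Mm|mm
M/II-1 ? I-1×I-2: MM|Mm|mm
M/II-2 ? ·: MM|Mm|mm
M/II-3 ? I-1×I-2: MM|Mm|mm
M/III-1 ? II-2×II-1: MM|Mm|mm
M/III-2 un II-2×II-1: MM|Mm
⇒ M over [I-1,I-2,II-1,II-2,II-3,III-1,III-2]: 183 consistent

I-2 ∈ {Ff MM, Ff Mm, Ff mm, ff MM, ff Mm, ff mm}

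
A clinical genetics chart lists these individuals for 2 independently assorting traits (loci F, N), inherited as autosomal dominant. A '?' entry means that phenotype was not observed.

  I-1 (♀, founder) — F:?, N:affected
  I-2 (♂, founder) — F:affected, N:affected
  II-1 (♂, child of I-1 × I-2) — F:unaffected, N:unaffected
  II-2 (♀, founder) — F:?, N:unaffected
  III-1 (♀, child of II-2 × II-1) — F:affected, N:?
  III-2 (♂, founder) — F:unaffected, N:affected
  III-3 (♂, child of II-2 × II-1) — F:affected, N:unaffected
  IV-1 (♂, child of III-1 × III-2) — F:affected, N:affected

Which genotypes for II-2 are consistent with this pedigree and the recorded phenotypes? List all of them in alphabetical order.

F/I-1 ? ·: ff|Ff
F/I-2 aff ·: Ff
F/II-1 un I-1×I-2: ff
F/II-2 ? ·: Ff|FF
F/III-1 aff II-2×II-1: Ff
F/III-2 un ·: ff
F/III-3 aff II-2×II-1: Ff
F/IV-1 aff III-1×III-2: Ff
⇒ F over [I-1,I-2,II-1,II-2,III-1,III-2,III-3,IV-1]: 4 consistent
N/I-1 aff ·: Nn
N/I-2 aff ·: Nn
N/II-1 un I-1×I-2: nn
N/II-2 un ·: nn
N/III-1 ? II-2×II-1: nn
N/III-2 aff ·: Nn|NN
N/III-3 un II-2×II-1: nn
N/IV-1 aff III-1×III-2: Nn
⇒ N over [I-1,I-2,II-1,II-2,III-1,III-2,III-3,IV-1]: 2 consistent

II-2 ∈ {FF nn, Ff nn}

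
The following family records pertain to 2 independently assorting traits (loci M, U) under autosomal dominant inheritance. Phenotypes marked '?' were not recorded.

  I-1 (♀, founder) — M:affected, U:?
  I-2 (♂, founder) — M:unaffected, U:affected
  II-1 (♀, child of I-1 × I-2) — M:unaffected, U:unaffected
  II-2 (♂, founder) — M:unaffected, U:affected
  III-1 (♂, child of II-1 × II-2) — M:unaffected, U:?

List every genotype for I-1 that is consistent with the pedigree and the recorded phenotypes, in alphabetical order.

M/I-1 aff ·: Mm
M/I-2 un ·: mm
M/II-1 un I-1×I-2: mm
M/II-2 un ·: mm
M/III-1 un II-1×II-2: mm
⇒ M over [I-1,I-2,II-1,II-2,III-1]: 1 consistent
U/I-1 ? ·: uu|Uu
U/I-2 aff ·: Uu
U/II-1 un I-1×I-2: uu
U/II-2 aff ·: Uu|UU
U/III-1 ? II-1×II-2: uu|Uu
⇒ U over [I-1,I-2,II-1,II-2,III-1]: 6 consistent

I-1 ∈ {Mm Uu, Mm uu}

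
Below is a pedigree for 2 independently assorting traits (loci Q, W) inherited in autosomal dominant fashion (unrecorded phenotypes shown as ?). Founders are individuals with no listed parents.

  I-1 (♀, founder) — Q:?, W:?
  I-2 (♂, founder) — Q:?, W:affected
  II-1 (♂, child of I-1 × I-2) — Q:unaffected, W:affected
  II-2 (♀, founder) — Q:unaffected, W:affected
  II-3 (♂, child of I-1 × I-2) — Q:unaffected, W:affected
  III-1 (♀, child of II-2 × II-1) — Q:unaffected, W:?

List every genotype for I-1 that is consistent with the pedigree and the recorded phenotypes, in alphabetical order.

Q/I-1 ? ·: qq|Qq
Q/I-2 ? ·: qq|Qq
Q/II-1 un I-1×I-2: qq
Q/II-2 un ·: qq
Q/II-3 un I-1×I-2: qq
Q/III-1 un II-2×II-1: qq
⇒ Q over [I-1,I-2,II-1,II-2,II-3,III-1]: 4 consistent
W/I-1 ? ·: ww|Ww|WW
W/I-2 aff ·: Ww|WW
W/II-1 aff I-1×I-2: Ww|WW
W/II-2 aff ·: Ww|WW
W/II-3 aff I-1×I-2: Ww|WW
W/III-1 ? II-2×II-1: ww|Ww|WW
⇒ W over [I-1,I-2,II-1,II-2,II-3,III-1]: 61 consistent

I-1 ∈ {Qq WW, Qq Ww, Qq ww, qq WW, qq Ww, qq ww}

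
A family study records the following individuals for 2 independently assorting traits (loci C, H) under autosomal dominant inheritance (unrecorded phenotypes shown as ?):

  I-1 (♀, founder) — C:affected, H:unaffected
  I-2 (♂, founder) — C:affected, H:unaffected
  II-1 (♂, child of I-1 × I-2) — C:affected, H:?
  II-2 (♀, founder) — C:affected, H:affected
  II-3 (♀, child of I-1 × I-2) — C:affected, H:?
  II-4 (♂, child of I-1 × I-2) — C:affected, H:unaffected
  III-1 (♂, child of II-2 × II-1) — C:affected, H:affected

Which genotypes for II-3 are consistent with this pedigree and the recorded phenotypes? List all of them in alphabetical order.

II-3 ∈ {CC hh, Cc hh}

C/I-1 aff ·: Cc|CC
C/I-2 aff ·: Cc|CC
C/II-1 aff I-1×I-2: Cc|CC
C/II-2 aff ·: Cc|CC
C/II-3 aff I-1×I-2: Cc|CC
C/II-4 aff I-1×I-2: Cc|CC
C/III-1 aff II-2×II-1: Cc|CC
⇒ C over [I-1,I-2,II-1,II-2,II-3,II-4,III-1]: 87 consistent
H/I-1 un ·: hh
H/I-2 un ·: hh
H/II-1 ? I-1×I-2: hh
H/II-2 aff ·: Hh|HH
H/II-3 ? I-1×I-2: hh
H/II-4 un I-1×I-2: hh
H/III-1 aff II-2×II-1: Hh
⇒ H over [I-1,I-2,II-1,II-2,II-3,II-4,III-1]: 2 consistent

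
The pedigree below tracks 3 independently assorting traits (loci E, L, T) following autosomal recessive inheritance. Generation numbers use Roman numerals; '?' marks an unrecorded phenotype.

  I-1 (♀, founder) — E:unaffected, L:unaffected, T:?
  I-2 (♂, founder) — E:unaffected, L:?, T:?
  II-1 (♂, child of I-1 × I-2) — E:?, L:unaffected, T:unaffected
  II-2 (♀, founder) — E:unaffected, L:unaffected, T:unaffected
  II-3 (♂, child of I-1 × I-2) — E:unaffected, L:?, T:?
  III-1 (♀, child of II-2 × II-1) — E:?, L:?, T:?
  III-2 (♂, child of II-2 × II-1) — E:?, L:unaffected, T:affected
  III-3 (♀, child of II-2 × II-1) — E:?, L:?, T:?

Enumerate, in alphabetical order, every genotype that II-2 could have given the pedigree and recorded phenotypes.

II-2 ∈ {EE LL Tt, EE Ll Tt, Ee LL Tt, Ee Ll Tt}

E/I-1 un ·: EE|Ee
E/I-2 un ·: EE|Ee
E/II-1 ? I-1×I-2: EE|Ee|ee
E/II-2 un ·: EE|Ee
E/II-3 un I-1×I-2: EE|Ee
E/III-1 ? II-2×II-1: EE|Ee|ee
E/III-2 ? II-2×II-1: EE|Ee|ee
E/III-3 ? II-2×II-1: EE|Ee|ee
⇒ E over [I-1,I-2,II-1,II-2,II-3,III-1,III-2,III-3]: 291 consistent
L/I-1 un ·: LL|Ll
L/I-2 ? ·: LL|Ll|ll
L/II-1 un I-1×I-2: LL|Ll
L/II-2 un ·: LL|Ll
L/II-3 ? I-1×I-2: LL|Ll|ll
L/III-1 ? II-2×II-1: LL|Ll|ll
L/III-2 un II-2×II-1: LL|Ll
L/III-3 ? II-2×II-1: LL|Ll|ll
⇒ L over [I-1,I-2,II-1,II-2,II-3,III-1,III-2,III-3]: 332 consistent
T/I-1 ? ·: TT|Tt|tt
T/I-2 ? ·: TT|Tt|tt
T/II-1 un I-1×I-2: Tt
T/II-2 un ·: Tt
T/II-3 ? I-1×I-2: TT|Tt|tt
T/III-1 ? II-2×II-1: TT|Tt|tt
T/III-2 aff II-2×II-1: tt
T/III-3 ? II-2×II-1: TT|Tt|tt
⇒ T over [I-1,I-2,II-1,II-2,II-3,III-1,III-2,III-3]: 117 consistent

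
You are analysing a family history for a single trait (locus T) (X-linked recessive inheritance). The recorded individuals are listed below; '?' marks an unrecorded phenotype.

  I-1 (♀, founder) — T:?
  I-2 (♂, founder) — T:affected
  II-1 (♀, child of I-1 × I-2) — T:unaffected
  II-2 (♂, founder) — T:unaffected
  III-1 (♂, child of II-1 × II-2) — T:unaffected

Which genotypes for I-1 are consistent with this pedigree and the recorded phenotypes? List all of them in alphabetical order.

I-1 ∈ {X^TX^T, X^TX^t}

T/I-1 ? ·: X^TX^T|X^TX^t
T/I-2 aff ·: X^tY
T/II-1 un I-1×I-2: X^TX^t
T/II-2 un ·: X^TY
T/III-1 un II-1×II-2: X^TY
⇒ T over [I-1,I-2,II-1,II-2,III-1]: 2 consistent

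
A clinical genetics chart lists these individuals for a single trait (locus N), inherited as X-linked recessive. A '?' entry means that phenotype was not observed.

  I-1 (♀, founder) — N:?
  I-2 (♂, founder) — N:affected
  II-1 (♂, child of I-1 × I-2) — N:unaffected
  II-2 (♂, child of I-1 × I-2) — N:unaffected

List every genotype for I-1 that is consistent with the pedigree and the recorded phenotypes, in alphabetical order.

N/I-1 ? ·: X^NX^N|X^NX^n
N/I-2 aff ·: X^nY
N/II-1 un I-1×I-2: X^NY
N/II-2 un I-1×I-2: X^NY
⇒ N over [I-1,I-2,II-1,II-2]: 2 consistent

I-1 ∈ {X^NX^N, X^NX^n}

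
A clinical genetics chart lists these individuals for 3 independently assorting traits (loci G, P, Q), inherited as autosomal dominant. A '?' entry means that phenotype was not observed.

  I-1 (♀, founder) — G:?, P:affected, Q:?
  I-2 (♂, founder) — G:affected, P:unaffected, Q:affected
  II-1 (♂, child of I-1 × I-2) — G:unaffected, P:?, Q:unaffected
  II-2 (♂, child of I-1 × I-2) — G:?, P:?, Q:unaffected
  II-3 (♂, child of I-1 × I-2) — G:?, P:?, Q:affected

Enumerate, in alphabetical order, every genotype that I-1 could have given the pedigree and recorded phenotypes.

G/I-1 ? ·: gg|Gg
G/I-2 aff ·: Gg
G/II-1 un I-1×I-2: gg
G/II-2 ? I-1×I-2: gg|Gg|GG
G/II-3 ? I-1×I-2: gg|Gg|GG
⇒ G over [I-1,I-2,II-1,II-2,II-3]: 13 consistent
P/I-1 aff ·: Pp|PP
P/I-2 un ·: pp
P/II-1 ? I-1×I-2: pp|Pp
P/II-2 ? I-1×I-2: pp|Pp
P/II-3 ? I-1×I-2: pp|Pp
⇒ P over [I-1,I-2,II-1,II-2,II-3]: 9 consistent
Q/I-1 ? ·: qq|Qq
Q/I-2 aff ·: Qq
Q/II-1 un I-1×I-2: qq
Q/II-2 un I-1×I-2: qq
Q/II-3 aff I-1×I-2: Qq|QQ
⇒ Q over [I-1,I-2,II-1,II-2,II-3]: 3 consistent

I-1 ∈ {Gg PP Qq, Gg PP qq, Gg Pp Qq, Gg Pp qq, gg PP Qq, gg PP qq, gg Pp Qq, gg Pp qq}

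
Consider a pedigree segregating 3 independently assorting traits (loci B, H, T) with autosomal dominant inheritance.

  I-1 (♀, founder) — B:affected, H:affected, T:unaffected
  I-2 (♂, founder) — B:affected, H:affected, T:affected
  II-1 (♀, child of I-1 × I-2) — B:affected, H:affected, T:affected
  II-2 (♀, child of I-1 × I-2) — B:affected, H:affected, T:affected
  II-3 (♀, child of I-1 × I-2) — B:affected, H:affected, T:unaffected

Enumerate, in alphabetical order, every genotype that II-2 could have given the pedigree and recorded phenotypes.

II-2 ∈ {BB HH Tt, BB Hh Tt, Bb HH Tt, Bb Hh Tt}

B/I-1 aff ·: Bb|BB
B/I-2 aff ·: Bb|BB
B/II-1 aff I-1×I-2: Bb|BB
B/II-2 aff I-1×I-2: Bb|BB
B/II-3 aff I-1×I-2: Bb|BB
⇒ B over [I-1,I-2,II-1,II-2,II-3]: 25 consistent
H/I-1 aff ·: Hh|HH
H/I-2 aff ·: Hh|HH
H/II-1 aff I-1×I-2: Hh|HH
H/II-2 aff I-1×I-2: Hh|HH
H/II-3 aff I-1×I-2: Hh|HH
⇒ H over [I-1,I-2,II-1,II-2,II-3]: 25 consistent
T/I-1 un ·: tt
T/I-2 aff ·: Tt
T/II-1 aff I-1×I-2: Tt
T/II-2 aff I-1×I-2: Tt
T/II-3 un I-1×I-2: tt
⇒ T over [I-1,I-2,II-1,II-2,II-3]: 1 consistent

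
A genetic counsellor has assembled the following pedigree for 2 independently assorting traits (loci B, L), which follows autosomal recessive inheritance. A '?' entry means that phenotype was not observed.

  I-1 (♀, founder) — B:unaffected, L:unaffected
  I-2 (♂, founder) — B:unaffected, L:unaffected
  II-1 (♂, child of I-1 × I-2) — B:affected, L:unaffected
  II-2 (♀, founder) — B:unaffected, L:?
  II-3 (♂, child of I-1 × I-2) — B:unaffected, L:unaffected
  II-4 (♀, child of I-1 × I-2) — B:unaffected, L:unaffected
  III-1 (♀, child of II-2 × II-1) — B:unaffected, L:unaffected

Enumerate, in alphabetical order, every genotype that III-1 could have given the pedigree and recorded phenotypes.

III-1 ∈ {Bb LL, Bb Ll}

B/I-1 un ·: Bb
B/I-2 un ·: Bb
B/II-1 aff I-1×I-2: bb
B/II-2 un ·: BB|Bb
B/II-3 un I-1×I-2: BB|Bb
B/II-4 un I-1×I-2: BB|Bb
B/III-1 un II-2×II-1: Bb
⇒ B over [I-1,I-2,II-1,II-2,II-3,II-4,III-1]: 8 consistent
L/I-1 un ·: LL|Ll
L/I-2 un ·: LL|Ll
L/II-1 un I-1×I-2: LL|Ll
L/II-2 ? ·: LL|Ll|ll
L/II-3 un I-1×I-2: LL|Ll
L/II-4 un I-1×I-2: LL|Ll
L/III-1 un II-2×II-1: LL|Ll
⇒ L over [I-1,I-2,II-1,II-2,II-3,II-4,III-1]: 112 consistent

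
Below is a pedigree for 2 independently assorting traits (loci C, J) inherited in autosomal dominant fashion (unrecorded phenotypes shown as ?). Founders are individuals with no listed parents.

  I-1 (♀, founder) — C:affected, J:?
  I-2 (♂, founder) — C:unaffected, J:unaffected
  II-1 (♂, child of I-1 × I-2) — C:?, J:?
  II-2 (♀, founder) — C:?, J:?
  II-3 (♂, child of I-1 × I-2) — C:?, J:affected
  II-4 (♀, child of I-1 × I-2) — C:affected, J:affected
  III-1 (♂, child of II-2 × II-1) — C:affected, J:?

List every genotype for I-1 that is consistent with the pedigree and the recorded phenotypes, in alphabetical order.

C/I-1 aff ·: Cc|CC
C/I-2 un ·: cc
C/II-1 ? I-1×I-2: cc|Cc
C/II-2 ? ·: cc|Cc|CC
C/II-3 ? I-1×I-2: cc|Cc
C/II-4 aff I-1×I-2: Cc
C/III-1 aff II-2×II-1: Cc|CC
⇒ C over [I-1,I-2,II-1,II-2,II-3,II-4,III-1]: 19 consistent
J/I-1 ? ·: Jj|JJ
J/I-2 un ·: jj
J/II-1 ? I-1×I-2: jj|Jj
J/II-2 ? ·: jj|Jj|JJ
J/II-3 aff I-1×I-2: Jj
J/II-4 aff I-1×I-2: Jj
J/III-1 ? II-2×II-1: jj|Jj|JJ
⇒ J over [I-1,I-2,II-1,II-2,II-3,II-4,III-1]: 18 consistent

I-1 ∈ {CC JJ, CC Jj, Cc JJ, Cc Jj}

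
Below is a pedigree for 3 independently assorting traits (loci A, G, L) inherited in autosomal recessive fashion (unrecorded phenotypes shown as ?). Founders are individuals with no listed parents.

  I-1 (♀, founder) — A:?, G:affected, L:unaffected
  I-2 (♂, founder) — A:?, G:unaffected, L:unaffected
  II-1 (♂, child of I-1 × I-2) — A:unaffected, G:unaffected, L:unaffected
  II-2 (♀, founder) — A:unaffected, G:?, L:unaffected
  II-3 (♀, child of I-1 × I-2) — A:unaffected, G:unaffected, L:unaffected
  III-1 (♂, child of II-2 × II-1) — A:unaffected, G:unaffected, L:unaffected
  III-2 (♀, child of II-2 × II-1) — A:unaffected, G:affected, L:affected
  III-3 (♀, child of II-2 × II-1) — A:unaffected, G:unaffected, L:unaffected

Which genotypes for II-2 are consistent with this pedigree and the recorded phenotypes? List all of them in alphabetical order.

A/I-1 ? ·: AA|Aa|aa
A/I-2 ? ·: AA|Aa|aa
A/II-1 un I-1×I-2: AA|Aa
A/II-2 un ·: AA|Aa
A/II-3 un I-1×I-2: AA|Aa
A/III-1 un II-2×II-1: AA|Aa
A/III-2 un II-2×II-1: AA|Aa
A/III-3 un II-2×II-1: AA|Aa
⇒ A over [I-1,I-2,II-1,II-2,II-3,III-1,III-2,III-3]: 223 consistent
G/I-1 aff ·: gg
G/I-2 un ·: GG|Gg
G/II-1 un I-1×I-2: Gg
G/II-2 ? ·: Gg|gg
G/II-3 un I-1×I-2: Gg
G/III-1 un II-2×II-1: GG|Gg
G/III-2 aff II-2×II-1: gg
G/III-3 un II-2×II-1: GG|Gg
⇒ G over [I-1,I-2,II-1,II-2,II-3,III-1,III-2,III-3]: 10 consistent
L/I-1 un ·: LL|Ll
L/I-2 un ·: LL|Ll
L/II-1 un I-1×I-2: Ll
L/II-2 un ·: Ll
L/II-3 un I-1×I-2: LL|Ll
L/III-1 un II-2×II-1: LL|Ll
L/III-2 aff II-2×II-1: ll
L/III-3 un II-2×II-1: LL|Ll
⇒ L over [I-1,I-2,II-1,II-2,II-3,III-1,III-2,III-3]: 24 consistent

II-2 ∈ {AA Gg Ll, AA gg Ll, Aa Gg Ll, Aa gg Ll}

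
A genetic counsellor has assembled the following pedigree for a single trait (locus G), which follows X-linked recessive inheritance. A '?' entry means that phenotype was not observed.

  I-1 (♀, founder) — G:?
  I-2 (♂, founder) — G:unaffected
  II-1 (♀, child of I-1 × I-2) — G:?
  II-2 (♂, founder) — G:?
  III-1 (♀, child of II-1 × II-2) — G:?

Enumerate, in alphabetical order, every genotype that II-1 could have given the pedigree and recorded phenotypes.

G/I-1 ? ·: X^GX^G|X^GX^g|X^gX^g
G/I-2 un ·: X^GY
G/II-1 ? I-1×I-2: X^GX^G|X^GX^g
G/II-2 ? ·: X^GY|X^gY
G/III-1 ? II-1×II-2: X^GX^G|X^GX^g|X^gX^g
⇒ G over [I-1,I-2,II-1,II-2,III-1]: 12 consistent

II-1 ∈ {X^GX^G, X^GX^g}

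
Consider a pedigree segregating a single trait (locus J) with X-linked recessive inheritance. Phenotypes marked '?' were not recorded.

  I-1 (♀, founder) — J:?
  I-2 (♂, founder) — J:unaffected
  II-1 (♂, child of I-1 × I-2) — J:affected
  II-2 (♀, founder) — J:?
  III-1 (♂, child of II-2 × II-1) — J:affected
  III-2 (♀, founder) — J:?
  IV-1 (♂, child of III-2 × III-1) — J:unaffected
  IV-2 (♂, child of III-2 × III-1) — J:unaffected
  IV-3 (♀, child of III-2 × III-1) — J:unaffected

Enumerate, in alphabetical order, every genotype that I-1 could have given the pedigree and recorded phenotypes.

J/I-1 ? ·: X^JX^j|X^jX^j
J/I-2 un ·: X^JY
J/II-1 aff I-1×I-2: X^jY
J/II-2 ? ·: X^JX^j|X^jX^j
J/III-1 aff II-2×II-1: X^jY
J/III-2 ? ·: X^JX^J|X^JX^j
J/IV-1 un III-2×III-1: X^JY
J/IV-2 un III-2×III-1: X^JY
J/IV-3 un III-2×III-1: X^JX^j
⇒ J over [I-1,I-2,II-1,II-2,III-1,III-2,IV-1,IV-2,IV-3]: 8 consistent

I-1 ∈ {X^JX^j, X^jX^j}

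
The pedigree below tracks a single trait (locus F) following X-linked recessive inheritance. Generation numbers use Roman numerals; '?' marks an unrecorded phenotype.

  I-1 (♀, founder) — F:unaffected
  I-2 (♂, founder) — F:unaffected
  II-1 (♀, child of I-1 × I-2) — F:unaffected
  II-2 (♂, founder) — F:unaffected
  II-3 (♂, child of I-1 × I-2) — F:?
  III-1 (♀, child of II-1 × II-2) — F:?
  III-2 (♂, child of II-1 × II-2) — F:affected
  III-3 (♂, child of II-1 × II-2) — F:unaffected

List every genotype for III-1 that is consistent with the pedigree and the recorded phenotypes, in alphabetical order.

F/I-1 un ·: X^FX^f
F/I-2 un ·: X^FY
F/II-1 un I-1×I-2: X^FX^f
F/II-2 un ·: X^FY
F/II-3 ? I-1×I-2: X^FY|X^fY
F/III-1 ? II-1×II-2: X^FX^F|X^FX^f
F/III-2 aff II-1×II-2: X^fY
F/III-3 un II-1×II-2: X^FY
⇒ F over [I-1,I-2,II-1,II-2,II-3,III-1,III-2,III-3]: 4 consistent

III-1 ∈ {X^FX^F, X^FX^f}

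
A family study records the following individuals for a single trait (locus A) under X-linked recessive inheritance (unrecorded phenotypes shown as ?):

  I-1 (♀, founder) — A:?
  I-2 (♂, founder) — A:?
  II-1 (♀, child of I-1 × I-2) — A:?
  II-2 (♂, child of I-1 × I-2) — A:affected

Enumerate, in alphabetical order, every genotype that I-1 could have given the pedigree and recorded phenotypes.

A/I-1 ? ·: X^AX^a|X^aX^a
A/I-2 ? ·: X^AY|X^aY
A/II-1 ? I-1×I-2: X^AX^A|X^AX^a|X^aX^a
A/II-2 aff I-1×I-2: X^aY
⇒ A over [I-1,I-2,II-1,II-2]: 6 consistent

I-1 ∈ {X^AX^a, X^aX^a}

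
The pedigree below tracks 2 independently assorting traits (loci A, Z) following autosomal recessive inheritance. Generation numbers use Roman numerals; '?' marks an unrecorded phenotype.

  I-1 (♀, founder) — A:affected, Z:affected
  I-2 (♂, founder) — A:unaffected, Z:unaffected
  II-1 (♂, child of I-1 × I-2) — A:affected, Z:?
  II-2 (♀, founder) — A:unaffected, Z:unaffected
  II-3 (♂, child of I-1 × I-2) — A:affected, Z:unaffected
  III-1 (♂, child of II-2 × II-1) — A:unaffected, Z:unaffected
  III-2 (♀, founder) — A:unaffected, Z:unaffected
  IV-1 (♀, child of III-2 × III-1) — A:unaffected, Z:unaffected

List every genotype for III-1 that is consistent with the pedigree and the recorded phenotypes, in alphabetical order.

A/I-1 aff ·: aa
A/I-2 un ·: Aa
A/II-1 aff I-1×I-2: aa
A/II-2 un ·: AA|Aa
A/II-3 aff I-1×I-2: aa
A/III-1 un II-2×II-1: Aa
A/III-2 un ·: AA|Aa
A/IV-1 un III-2×III-1: AA|Aa
⇒ A over [I-1,I-2,II-1,II-2,II-3,III-1,III-2,IV-1]: 8 consistent
Z/I-1 aff ·: zz
Z/I-2 un ·: ZZ|Zz
Z/II-1 ? I-1×I-2: Zz|zz
Z/II-2 un ·: ZZ|Zz
Z/II-3 un I-1×I-2: Zz
Z/III-1 un II-2×II-1: ZZ|Zz
Z/III-2 un ·: ZZ|Zz
Z/IV-1 un III-2×III-1: ZZ|Zz
⇒ Z over [I-1,I-2,II-1,II-2,II-3,III-1,III-2,IV-1]: 36 consistent

III-1 ∈ {Aa ZZ, Aa Zz}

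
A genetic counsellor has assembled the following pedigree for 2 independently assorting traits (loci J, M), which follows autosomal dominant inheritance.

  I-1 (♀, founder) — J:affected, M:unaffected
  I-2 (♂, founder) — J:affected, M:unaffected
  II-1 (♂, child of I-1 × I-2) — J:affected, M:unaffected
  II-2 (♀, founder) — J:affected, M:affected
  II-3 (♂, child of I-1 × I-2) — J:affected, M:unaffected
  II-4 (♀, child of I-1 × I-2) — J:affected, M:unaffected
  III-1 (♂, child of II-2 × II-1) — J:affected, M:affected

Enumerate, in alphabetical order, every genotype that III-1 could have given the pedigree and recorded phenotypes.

J/I-1 aff ·: Jj|JJ
J/I-2 aff ·: Jj|JJ
J/II-1 aff I-1×I-2: Jj|JJ
J/II-2 aff ·: Jj|JJ
J/II-3 aff I-1×I-2: Jj|JJ
J/II-4 aff I-1×I-2: Jj|JJ
J/III-1 aff II-2×II-1: Jj|JJ
⇒ J over [I-1,I-2,II-1,II-2,II-3,II-4,III-1]: 87 consistent
M/I-1 un ·: mm
M/I-2 un ·: mm
M/II-1 un I-1×I-2: mm
M/II-2 aff ·: Mm|MM
M/II-3 un I-1×I-2: mm
M/II-4 un I-1×I-2: mm
M/III-1 aff II-2×II-1: Mm
⇒ M over [I-1,I-2,II-1,II-2,II-3,II-4,III-1]: 2 consistent

III-1 ∈ {JJ Mm, Jj Mm}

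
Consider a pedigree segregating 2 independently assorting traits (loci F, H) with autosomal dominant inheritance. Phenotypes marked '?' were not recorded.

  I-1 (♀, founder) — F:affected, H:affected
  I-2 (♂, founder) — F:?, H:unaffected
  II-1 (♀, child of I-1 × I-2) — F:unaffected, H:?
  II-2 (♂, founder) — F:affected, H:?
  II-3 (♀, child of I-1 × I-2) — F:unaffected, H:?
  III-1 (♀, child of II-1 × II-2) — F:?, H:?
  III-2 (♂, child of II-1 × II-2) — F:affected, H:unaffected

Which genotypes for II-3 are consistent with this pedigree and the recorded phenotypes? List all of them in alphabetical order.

II-3 ∈ {ff Hh, ff hh}

F/I-1 aff ·: Ff
F/I-2 ? ·: ff|Ff
F/II-1 un I-1×I-2: ff
F/II-2 aff ·: Ff|FF
F/II-3 un I-1×I-2: ff
F/III-1 ? II-1×II-2: ff|Ff
F/III-2 aff II-1×II-2: Ff
⇒ F over [I-1,I-2,II-1,II-2,II-3,III-1,III-2]: 6 consistent
H/I-1 aff ·: Hh|HH
H/I-2 un ·: hh
H/II-1 ? I-1×I-2: hh|Hh
H/II-2 ? ·: hh|Hh
H/II-3 ? I-1×I-2: hh|Hh
H/III-1 ? II-1×II-2: hh|Hh|HH
H/III-2 un II-1×II-2: hh
⇒ H over [I-1,I-2,II-1,II-2,II-3,III-1,III-2]: 21 consistent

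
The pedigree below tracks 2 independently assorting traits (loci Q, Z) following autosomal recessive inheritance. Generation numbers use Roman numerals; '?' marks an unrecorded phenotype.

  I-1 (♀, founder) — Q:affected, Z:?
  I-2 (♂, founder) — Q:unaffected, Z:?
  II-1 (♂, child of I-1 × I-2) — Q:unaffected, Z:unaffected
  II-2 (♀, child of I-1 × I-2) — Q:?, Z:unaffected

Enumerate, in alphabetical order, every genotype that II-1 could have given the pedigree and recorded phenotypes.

Q/I-1 aff ·: qq
Q/I-2 un ·: QQ|Qq
Q/II-1 un I-1×I-2: Qq
Q/II-2 ? I-1×I-2: Qq|qq
⇒ Q over [I-1,I-2,II-1,II-2]: 3 consistent
Z/I-1 ? ·: ZZ|Zz|zz
Z/I-2 ? ·: ZZ|Zz|zz
Z/II-1 un I-1×I-2: ZZ|Zz
Z/II-2 un I-1×I-2: ZZ|Zz
⇒ Z over [I-1,I-2,II-1,II-2]: 17 consistent

II-1 ∈ {Qq ZZ, Qq Zz}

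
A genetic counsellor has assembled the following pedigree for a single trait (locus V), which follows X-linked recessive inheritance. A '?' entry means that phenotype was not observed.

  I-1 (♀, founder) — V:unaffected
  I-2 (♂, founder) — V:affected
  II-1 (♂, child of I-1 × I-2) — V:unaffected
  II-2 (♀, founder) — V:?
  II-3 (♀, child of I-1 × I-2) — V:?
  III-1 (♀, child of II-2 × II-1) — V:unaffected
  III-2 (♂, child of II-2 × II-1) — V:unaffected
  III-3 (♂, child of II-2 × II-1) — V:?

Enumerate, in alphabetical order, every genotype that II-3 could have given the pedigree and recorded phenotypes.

II-3 ∈ {X^VX^v, X^vX^v}

V/I-1 un ·: X^VX^V|X^VX^v
V/I-2 aff ·: X^vY
V/II-1 un I-1×I-2: X^VY
V/II-2 ? ·: X^VX^V|X^VX^v
V/II-3 ? I-1×I-2: X^VX^v|X^vX^v
V/III-1 un II-2×II-1: X^VX^V|X^VX^v
V/III-2 un II-2×II-1: X^VY
V/III-3 ? II-2×II-1: X^VY|X^vY
⇒ V over [I-1,I-2,II-1,II-2,II-3,III-1,III-2,III-3]: 15 consistent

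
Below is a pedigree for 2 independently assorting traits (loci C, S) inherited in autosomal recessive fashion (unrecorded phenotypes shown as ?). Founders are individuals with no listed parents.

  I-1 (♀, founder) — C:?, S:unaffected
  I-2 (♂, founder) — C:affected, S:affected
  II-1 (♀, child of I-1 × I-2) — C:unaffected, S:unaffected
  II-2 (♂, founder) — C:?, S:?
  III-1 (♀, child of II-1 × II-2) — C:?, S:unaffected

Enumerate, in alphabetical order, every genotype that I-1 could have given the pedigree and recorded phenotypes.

C/I-1 ? ·: CC|Cc
C/I-2 aff ·: cc
C/II-1 un I-1×I-2: Cc
C/II-2 ? ·: CC|Cc|cc
C/III-1 ? II-1×II-2: CC|Cc|cc
⇒ C over [I-1,I-2,II-1,II-2,III-1]: 14 consistent
S/I-1 un ·: SS|Ss
S/I-2 aff ·: ss
S/II-1 un I-1×I-2: Ss
S/II-2 ? ·: SS|Ss|ss
S/III-1 un II-1×II-2: SS|Ss
⇒ S over [I-1,I-2,II-1,II-2,III-1]: 10 consistent

I-1 ∈ {CC SS, CC Ss, Cc SS, Cc Ss}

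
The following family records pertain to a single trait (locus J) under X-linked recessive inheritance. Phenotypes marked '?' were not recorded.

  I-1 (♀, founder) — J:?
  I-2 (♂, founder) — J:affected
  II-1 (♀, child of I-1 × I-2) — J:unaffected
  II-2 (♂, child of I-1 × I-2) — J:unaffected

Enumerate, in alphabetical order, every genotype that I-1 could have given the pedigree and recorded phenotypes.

J/I-1 ? ·: X^JX^J|X^JX^j
J/I-2 aff ·: X^jY
J/II-1 un I-1×I-2: X^JX^j
J/II-2 un I-1×I-2: X^JY
⇒ J over [I-1,I-2,II-1,II-2]: 2 consistent

I-1 ∈ {X^JX^J, X^JX^j}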